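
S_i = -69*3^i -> [-69, -207, -621, -1863, -5589]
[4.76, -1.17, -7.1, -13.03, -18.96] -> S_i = 4.76 + -5.93*i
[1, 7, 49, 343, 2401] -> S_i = 1*7^i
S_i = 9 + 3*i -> [9, 12, 15, 18, 21]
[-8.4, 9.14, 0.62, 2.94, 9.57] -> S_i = Random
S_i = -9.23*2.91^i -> [-9.23, -26.86, -78.16, -227.45, -661.87]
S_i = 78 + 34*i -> [78, 112, 146, 180, 214]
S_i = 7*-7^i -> [7, -49, 343, -2401, 16807]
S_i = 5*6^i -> [5, 30, 180, 1080, 6480]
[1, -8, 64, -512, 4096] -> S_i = 1*-8^i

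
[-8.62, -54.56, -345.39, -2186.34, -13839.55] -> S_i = -8.62*6.33^i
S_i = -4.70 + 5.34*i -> [-4.7, 0.64, 5.98, 11.32, 16.66]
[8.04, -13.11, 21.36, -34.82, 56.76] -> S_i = 8.04*(-1.63)^i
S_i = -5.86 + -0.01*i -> [-5.86, -5.87, -5.88, -5.89, -5.9]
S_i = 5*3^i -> [5, 15, 45, 135, 405]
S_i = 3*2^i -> [3, 6, 12, 24, 48]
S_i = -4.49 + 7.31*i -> [-4.49, 2.82, 10.13, 17.44, 24.75]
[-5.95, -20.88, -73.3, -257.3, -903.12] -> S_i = -5.95*3.51^i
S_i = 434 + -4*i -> [434, 430, 426, 422, 418]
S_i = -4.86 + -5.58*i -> [-4.86, -10.44, -16.02, -21.6, -27.18]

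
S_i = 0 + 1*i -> [0, 1, 2, 3, 4]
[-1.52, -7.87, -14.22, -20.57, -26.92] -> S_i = -1.52 + -6.35*i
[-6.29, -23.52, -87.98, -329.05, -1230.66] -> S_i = -6.29*3.74^i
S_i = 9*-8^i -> [9, -72, 576, -4608, 36864]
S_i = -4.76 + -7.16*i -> [-4.76, -11.92, -19.08, -26.24, -33.4]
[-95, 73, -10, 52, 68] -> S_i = Random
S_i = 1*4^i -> [1, 4, 16, 64, 256]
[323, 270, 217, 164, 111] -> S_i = 323 + -53*i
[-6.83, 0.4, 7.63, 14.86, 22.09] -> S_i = -6.83 + 7.23*i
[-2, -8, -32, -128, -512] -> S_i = -2*4^i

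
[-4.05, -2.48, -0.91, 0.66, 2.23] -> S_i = -4.05 + 1.57*i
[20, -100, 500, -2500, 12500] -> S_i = 20*-5^i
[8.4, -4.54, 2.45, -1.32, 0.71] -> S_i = 8.40*(-0.54)^i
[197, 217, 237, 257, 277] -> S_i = 197 + 20*i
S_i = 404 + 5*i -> [404, 409, 414, 419, 424]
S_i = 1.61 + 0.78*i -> [1.61, 2.39, 3.17, 3.95, 4.73]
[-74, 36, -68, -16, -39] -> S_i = Random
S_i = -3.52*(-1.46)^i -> [-3.52, 5.14, -7.5, 10.95, -15.99]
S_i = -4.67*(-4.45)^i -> [-4.67, 20.78, -92.48, 411.53, -1831.29]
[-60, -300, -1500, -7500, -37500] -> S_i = -60*5^i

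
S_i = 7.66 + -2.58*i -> [7.66, 5.08, 2.5, -0.08, -2.66]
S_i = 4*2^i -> [4, 8, 16, 32, 64]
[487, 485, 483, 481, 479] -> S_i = 487 + -2*i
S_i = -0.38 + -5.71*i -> [-0.38, -6.09, -11.8, -17.51, -23.22]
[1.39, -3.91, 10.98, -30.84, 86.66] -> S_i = 1.39*(-2.81)^i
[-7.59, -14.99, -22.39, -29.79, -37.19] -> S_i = -7.59 + -7.40*i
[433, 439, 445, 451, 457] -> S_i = 433 + 6*i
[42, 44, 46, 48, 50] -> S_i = 42 + 2*i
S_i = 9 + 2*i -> [9, 11, 13, 15, 17]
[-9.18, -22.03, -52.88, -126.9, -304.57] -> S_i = -9.18*2.40^i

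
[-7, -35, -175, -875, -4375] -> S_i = -7*5^i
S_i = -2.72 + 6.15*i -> [-2.72, 3.43, 9.58, 15.73, 21.88]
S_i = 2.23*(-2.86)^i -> [2.23, -6.38, 18.24, -52.17, 149.2]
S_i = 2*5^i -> [2, 10, 50, 250, 1250]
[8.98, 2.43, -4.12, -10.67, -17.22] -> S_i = 8.98 + -6.55*i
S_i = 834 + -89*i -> [834, 745, 656, 567, 478]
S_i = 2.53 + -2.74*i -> [2.53, -0.21, -2.95, -5.69, -8.43]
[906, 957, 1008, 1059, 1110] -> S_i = 906 + 51*i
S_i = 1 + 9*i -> [1, 10, 19, 28, 37]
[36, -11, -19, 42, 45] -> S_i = Random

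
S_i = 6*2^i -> [6, 12, 24, 48, 96]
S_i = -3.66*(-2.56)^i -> [-3.66, 9.37, -23.99, 61.4, -157.2]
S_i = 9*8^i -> [9, 72, 576, 4608, 36864]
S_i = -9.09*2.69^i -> [-9.09, -24.45, -65.78, -176.94, -475.96]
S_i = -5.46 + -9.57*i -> [-5.46, -15.03, -24.6, -34.17, -43.74]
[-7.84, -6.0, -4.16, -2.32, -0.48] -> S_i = -7.84 + 1.84*i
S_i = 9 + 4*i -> [9, 13, 17, 21, 25]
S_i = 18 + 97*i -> [18, 115, 212, 309, 406]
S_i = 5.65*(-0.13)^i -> [5.65, -0.73, 0.1, -0.01, 0.0]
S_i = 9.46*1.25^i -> [9.46, 11.82, 14.78, 18.48, 23.1]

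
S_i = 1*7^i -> [1, 7, 49, 343, 2401]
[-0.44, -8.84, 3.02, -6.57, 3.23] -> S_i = Random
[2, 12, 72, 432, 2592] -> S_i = 2*6^i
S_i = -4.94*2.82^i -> [-4.94, -13.93, -39.28, -110.78, -312.41]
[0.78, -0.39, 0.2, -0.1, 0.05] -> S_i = 0.78*(-0.50)^i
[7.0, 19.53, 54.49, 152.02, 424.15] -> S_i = 7.00*2.79^i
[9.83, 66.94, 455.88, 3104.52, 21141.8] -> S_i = 9.83*6.81^i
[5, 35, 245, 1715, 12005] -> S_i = 5*7^i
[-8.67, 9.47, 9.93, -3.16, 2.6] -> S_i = Random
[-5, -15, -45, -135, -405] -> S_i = -5*3^i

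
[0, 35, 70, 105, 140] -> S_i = 0 + 35*i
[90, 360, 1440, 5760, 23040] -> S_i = 90*4^i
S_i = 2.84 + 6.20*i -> [2.84, 9.04, 15.24, 21.44, 27.64]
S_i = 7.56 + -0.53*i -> [7.56, 7.03, 6.5, 5.97, 5.44]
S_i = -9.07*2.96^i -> [-9.07, -26.85, -79.47, -235.22, -696.26]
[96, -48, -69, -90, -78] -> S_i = Random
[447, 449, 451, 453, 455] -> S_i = 447 + 2*i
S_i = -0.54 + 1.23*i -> [-0.54, 0.69, 1.92, 3.15, 4.38]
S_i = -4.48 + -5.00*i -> [-4.48, -9.48, -14.48, -19.48, -24.48]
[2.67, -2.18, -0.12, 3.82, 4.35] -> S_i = Random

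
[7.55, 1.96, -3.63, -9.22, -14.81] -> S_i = 7.55 + -5.59*i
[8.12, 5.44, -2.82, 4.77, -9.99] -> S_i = Random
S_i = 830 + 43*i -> [830, 873, 916, 959, 1002]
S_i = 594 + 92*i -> [594, 686, 778, 870, 962]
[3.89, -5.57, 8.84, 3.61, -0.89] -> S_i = Random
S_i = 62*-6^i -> [62, -372, 2232, -13392, 80352]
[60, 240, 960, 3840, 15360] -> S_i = 60*4^i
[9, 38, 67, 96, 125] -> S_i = 9 + 29*i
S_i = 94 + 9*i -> [94, 103, 112, 121, 130]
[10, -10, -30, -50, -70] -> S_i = 10 + -20*i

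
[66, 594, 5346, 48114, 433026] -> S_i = 66*9^i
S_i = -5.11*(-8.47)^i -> [-5.11, 43.28, -366.6, 3105.07, -26299.93]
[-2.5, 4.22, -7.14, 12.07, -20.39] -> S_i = -2.50*(-1.69)^i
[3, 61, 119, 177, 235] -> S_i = 3 + 58*i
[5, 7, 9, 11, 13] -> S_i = 5 + 2*i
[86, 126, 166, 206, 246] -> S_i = 86 + 40*i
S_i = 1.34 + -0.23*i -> [1.34, 1.11, 0.88, 0.65, 0.42]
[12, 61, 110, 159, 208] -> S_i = 12 + 49*i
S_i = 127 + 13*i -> [127, 140, 153, 166, 179]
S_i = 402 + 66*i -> [402, 468, 534, 600, 666]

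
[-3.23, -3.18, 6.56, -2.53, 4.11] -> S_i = Random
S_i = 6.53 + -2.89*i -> [6.53, 3.64, 0.75, -2.14, -5.03]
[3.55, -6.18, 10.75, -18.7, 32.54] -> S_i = 3.55*(-1.74)^i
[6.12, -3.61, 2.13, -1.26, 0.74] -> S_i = 6.12*(-0.59)^i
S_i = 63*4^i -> [63, 252, 1008, 4032, 16128]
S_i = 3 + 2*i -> [3, 5, 7, 9, 11]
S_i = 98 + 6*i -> [98, 104, 110, 116, 122]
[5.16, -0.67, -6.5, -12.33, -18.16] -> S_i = 5.16 + -5.83*i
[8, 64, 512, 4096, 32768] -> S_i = 8*8^i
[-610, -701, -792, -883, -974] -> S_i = -610 + -91*i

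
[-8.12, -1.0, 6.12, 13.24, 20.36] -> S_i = -8.12 + 7.12*i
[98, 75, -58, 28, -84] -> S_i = Random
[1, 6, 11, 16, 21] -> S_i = 1 + 5*i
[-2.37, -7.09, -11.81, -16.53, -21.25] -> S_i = -2.37 + -4.72*i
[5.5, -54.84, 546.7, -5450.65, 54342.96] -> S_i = 5.50*(-9.97)^i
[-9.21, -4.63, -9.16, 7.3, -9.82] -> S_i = Random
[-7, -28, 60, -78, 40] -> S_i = Random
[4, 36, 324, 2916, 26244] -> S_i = 4*9^i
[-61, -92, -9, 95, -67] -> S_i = Random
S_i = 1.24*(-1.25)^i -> [1.24, -1.55, 1.94, -2.42, 3.03]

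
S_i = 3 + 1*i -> [3, 4, 5, 6, 7]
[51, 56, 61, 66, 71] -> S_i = 51 + 5*i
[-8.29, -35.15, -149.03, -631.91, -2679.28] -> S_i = -8.29*4.24^i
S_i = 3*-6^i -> [3, -18, 108, -648, 3888]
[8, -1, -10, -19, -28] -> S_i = 8 + -9*i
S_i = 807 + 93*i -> [807, 900, 993, 1086, 1179]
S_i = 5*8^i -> [5, 40, 320, 2560, 20480]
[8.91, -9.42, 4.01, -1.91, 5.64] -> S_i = Random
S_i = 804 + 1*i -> [804, 805, 806, 807, 808]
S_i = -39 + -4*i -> [-39, -43, -47, -51, -55]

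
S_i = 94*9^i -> [94, 846, 7614, 68526, 616734]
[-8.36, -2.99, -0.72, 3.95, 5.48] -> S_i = Random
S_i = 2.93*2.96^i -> [2.93, 8.67, 25.67, 75.99, 224.92]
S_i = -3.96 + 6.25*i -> [-3.96, 2.29, 8.54, 14.79, 21.04]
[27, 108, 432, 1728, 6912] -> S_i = 27*4^i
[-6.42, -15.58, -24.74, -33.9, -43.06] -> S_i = -6.42 + -9.16*i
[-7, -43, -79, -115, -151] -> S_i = -7 + -36*i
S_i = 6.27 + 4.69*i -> [6.27, 10.96, 15.65, 20.34, 25.03]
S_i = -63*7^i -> [-63, -441, -3087, -21609, -151263]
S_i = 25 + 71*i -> [25, 96, 167, 238, 309]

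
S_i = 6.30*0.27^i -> [6.3, 1.7, 0.46, 0.12, 0.03]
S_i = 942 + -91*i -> [942, 851, 760, 669, 578]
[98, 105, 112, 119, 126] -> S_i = 98 + 7*i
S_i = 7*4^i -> [7, 28, 112, 448, 1792]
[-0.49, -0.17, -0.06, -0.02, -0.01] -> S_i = -0.49*0.35^i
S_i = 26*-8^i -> [26, -208, 1664, -13312, 106496]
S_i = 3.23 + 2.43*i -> [3.23, 5.66, 8.09, 10.52, 12.95]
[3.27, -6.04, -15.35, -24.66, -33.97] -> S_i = 3.27 + -9.31*i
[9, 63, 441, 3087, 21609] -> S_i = 9*7^i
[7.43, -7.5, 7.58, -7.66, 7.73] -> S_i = 7.43*(-1.01)^i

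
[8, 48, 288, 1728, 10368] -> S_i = 8*6^i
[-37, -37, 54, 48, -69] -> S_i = Random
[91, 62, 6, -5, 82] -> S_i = Random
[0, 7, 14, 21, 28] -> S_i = 0 + 7*i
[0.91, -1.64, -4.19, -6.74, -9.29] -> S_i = 0.91 + -2.55*i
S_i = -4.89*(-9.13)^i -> [-4.89, 44.65, -407.62, 3721.53, -33977.54]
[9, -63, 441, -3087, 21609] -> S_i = 9*-7^i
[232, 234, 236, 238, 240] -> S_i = 232 + 2*i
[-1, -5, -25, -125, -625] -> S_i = -1*5^i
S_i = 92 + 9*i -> [92, 101, 110, 119, 128]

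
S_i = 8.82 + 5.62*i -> [8.82, 14.44, 20.06, 25.68, 31.3]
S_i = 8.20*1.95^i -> [8.2, 15.99, 31.18, 60.8, 118.56]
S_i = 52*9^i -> [52, 468, 4212, 37908, 341172]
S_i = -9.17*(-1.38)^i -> [-9.17, 12.65, -17.46, 24.1, -33.26]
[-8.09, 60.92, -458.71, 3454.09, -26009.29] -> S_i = -8.09*(-7.53)^i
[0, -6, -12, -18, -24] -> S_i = 0 + -6*i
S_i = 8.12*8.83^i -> [8.12, 71.7, 633.11, 5590.34, 49362.69]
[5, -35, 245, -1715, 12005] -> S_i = 5*-7^i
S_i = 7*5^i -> [7, 35, 175, 875, 4375]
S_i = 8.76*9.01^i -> [8.76, 78.93, 711.14, 6407.35, 57730.23]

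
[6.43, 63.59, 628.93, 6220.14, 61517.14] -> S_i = 6.43*9.89^i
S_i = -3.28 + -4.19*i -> [-3.28, -7.47, -11.66, -15.85, -20.04]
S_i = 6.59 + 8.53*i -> [6.59, 15.12, 23.65, 32.18, 40.71]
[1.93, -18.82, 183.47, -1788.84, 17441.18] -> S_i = 1.93*(-9.75)^i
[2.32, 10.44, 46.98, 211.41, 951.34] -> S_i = 2.32*4.50^i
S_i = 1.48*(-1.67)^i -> [1.48, -2.47, 4.13, -6.89, 11.51]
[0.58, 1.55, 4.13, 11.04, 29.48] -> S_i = 0.58*2.67^i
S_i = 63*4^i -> [63, 252, 1008, 4032, 16128]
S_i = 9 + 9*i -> [9, 18, 27, 36, 45]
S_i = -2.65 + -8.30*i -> [-2.65, -10.95, -19.25, -27.55, -35.85]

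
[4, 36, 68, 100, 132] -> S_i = 4 + 32*i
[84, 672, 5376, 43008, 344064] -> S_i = 84*8^i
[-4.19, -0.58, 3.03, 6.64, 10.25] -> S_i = -4.19 + 3.61*i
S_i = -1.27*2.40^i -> [-1.27, -3.05, -7.32, -17.56, -42.14]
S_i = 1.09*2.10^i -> [1.09, 2.29, 4.81, 10.09, 21.2]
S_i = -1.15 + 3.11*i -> [-1.15, 1.96, 5.07, 8.18, 11.29]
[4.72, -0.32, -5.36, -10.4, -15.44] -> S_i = 4.72 + -5.04*i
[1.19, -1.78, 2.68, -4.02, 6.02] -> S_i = 1.19*(-1.50)^i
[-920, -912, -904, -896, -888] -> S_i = -920 + 8*i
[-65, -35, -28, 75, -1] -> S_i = Random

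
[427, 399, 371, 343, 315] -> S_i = 427 + -28*i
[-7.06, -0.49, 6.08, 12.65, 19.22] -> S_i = -7.06 + 6.57*i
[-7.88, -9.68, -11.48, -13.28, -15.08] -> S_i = -7.88 + -1.80*i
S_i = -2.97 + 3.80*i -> [-2.97, 0.83, 4.63, 8.43, 12.23]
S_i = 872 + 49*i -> [872, 921, 970, 1019, 1068]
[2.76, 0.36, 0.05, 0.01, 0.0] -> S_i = 2.76*0.13^i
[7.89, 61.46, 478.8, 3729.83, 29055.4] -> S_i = 7.89*7.79^i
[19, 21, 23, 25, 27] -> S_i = 19 + 2*i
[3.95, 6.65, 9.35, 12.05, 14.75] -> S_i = 3.95 + 2.70*i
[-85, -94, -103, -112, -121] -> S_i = -85 + -9*i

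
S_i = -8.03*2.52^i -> [-8.03, -20.24, -50.99, -128.5, -323.83]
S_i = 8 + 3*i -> [8, 11, 14, 17, 20]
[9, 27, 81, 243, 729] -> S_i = 9*3^i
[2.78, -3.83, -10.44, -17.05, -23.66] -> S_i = 2.78 + -6.61*i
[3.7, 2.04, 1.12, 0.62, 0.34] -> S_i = 3.70*0.55^i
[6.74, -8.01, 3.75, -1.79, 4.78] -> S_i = Random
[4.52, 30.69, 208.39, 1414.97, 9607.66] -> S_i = 4.52*6.79^i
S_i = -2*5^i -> [-2, -10, -50, -250, -1250]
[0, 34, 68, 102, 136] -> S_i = 0 + 34*i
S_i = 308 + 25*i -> [308, 333, 358, 383, 408]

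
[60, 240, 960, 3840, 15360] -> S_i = 60*4^i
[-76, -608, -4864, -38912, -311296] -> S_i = -76*8^i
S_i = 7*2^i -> [7, 14, 28, 56, 112]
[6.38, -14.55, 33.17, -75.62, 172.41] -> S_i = 6.38*(-2.28)^i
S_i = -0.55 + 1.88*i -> [-0.55, 1.33, 3.21, 5.09, 6.97]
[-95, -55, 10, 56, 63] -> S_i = Random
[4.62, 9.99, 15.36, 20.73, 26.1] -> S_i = 4.62 + 5.37*i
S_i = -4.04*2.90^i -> [-4.04, -11.72, -33.98, -98.53, -285.74]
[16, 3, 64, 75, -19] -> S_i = Random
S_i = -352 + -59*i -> [-352, -411, -470, -529, -588]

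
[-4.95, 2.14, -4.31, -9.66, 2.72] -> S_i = Random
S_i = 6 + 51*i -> [6, 57, 108, 159, 210]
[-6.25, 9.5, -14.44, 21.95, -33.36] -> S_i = -6.25*(-1.52)^i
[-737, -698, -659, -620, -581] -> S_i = -737 + 39*i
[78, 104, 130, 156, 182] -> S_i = 78 + 26*i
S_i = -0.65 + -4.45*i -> [-0.65, -5.1, -9.55, -14.0, -18.45]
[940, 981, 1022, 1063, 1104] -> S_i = 940 + 41*i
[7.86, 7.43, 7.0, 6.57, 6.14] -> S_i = 7.86 + -0.43*i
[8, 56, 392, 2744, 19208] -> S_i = 8*7^i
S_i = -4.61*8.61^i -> [-4.61, -39.69, -341.75, -2942.46, -25334.57]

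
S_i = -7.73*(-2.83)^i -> [-7.73, 21.88, -61.91, 175.2, -495.82]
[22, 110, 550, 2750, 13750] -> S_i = 22*5^i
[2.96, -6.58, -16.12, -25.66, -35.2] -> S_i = 2.96 + -9.54*i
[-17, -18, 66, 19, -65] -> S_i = Random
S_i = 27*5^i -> [27, 135, 675, 3375, 16875]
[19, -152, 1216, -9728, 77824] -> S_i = 19*-8^i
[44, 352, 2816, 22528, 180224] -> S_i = 44*8^i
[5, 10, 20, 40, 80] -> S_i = 5*2^i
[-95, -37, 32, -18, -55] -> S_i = Random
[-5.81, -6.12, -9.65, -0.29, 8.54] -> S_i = Random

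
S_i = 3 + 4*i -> [3, 7, 11, 15, 19]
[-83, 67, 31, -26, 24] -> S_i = Random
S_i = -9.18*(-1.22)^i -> [-9.18, 11.2, -13.66, 16.67, -20.34]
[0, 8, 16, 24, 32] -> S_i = 0 + 8*i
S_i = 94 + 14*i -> [94, 108, 122, 136, 150]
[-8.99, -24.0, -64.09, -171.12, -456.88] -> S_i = -8.99*2.67^i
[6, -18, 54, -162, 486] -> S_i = 6*-3^i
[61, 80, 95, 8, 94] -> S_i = Random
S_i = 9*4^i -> [9, 36, 144, 576, 2304]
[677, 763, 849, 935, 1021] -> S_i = 677 + 86*i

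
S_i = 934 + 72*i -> [934, 1006, 1078, 1150, 1222]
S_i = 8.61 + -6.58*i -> [8.61, 2.03, -4.55, -11.13, -17.71]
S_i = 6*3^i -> [6, 18, 54, 162, 486]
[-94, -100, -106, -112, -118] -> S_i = -94 + -6*i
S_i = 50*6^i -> [50, 300, 1800, 10800, 64800]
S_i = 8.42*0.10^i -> [8.42, 0.84, 0.08, 0.01, 0.0]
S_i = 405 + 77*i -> [405, 482, 559, 636, 713]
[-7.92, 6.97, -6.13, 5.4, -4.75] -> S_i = -7.92*(-0.88)^i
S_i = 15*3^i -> [15, 45, 135, 405, 1215]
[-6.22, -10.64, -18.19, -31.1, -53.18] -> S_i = -6.22*1.71^i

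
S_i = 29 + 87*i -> [29, 116, 203, 290, 377]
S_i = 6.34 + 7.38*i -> [6.34, 13.72, 21.1, 28.48, 35.86]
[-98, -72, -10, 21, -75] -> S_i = Random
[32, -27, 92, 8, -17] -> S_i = Random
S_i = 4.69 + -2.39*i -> [4.69, 2.3, -0.09, -2.48, -4.87]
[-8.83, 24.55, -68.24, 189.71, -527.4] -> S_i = -8.83*(-2.78)^i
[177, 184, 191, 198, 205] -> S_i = 177 + 7*i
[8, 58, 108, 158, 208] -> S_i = 8 + 50*i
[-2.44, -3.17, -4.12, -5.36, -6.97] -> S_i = -2.44*1.30^i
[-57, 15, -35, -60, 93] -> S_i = Random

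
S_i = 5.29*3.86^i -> [5.29, 20.42, 78.82, 304.24, 1174.37]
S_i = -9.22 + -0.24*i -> [-9.22, -9.46, -9.7, -9.94, -10.18]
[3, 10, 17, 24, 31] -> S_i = 3 + 7*i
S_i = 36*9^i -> [36, 324, 2916, 26244, 236196]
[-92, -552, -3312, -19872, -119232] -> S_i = -92*6^i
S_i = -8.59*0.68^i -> [-8.59, -5.84, -3.97, -2.7, -1.84]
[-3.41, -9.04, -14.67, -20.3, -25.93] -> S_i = -3.41 + -5.63*i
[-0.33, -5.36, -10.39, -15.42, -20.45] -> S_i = -0.33 + -5.03*i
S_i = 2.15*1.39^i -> [2.15, 2.99, 4.15, 5.77, 8.03]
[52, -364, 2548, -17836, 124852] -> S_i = 52*-7^i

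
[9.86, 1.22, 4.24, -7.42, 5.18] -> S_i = Random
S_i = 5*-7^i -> [5, -35, 245, -1715, 12005]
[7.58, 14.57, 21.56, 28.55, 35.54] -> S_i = 7.58 + 6.99*i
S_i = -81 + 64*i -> [-81, -17, 47, 111, 175]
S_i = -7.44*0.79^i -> [-7.44, -5.88, -4.64, -3.67, -2.9]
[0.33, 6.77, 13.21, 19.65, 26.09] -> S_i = 0.33 + 6.44*i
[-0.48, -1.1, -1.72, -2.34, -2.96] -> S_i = -0.48 + -0.62*i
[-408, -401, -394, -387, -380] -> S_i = -408 + 7*i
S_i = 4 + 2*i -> [4, 6, 8, 10, 12]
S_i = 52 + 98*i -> [52, 150, 248, 346, 444]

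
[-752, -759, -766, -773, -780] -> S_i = -752 + -7*i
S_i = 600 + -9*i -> [600, 591, 582, 573, 564]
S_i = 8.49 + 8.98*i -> [8.49, 17.47, 26.45, 35.43, 44.41]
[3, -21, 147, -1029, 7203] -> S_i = 3*-7^i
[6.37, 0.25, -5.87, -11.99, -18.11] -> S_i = 6.37 + -6.12*i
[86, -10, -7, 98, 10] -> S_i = Random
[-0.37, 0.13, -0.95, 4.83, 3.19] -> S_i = Random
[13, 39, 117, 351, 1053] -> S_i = 13*3^i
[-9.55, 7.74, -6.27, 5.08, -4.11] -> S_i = -9.55*(-0.81)^i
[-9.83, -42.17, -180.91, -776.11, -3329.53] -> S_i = -9.83*4.29^i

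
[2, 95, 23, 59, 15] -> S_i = Random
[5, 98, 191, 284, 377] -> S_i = 5 + 93*i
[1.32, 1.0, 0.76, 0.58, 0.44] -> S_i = 1.32*0.76^i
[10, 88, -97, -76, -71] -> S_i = Random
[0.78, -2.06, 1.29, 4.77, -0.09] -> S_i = Random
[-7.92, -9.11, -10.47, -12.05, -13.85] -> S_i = -7.92*1.15^i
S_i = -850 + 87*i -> [-850, -763, -676, -589, -502]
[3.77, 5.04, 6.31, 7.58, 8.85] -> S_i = 3.77 + 1.27*i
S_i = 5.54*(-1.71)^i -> [5.54, -9.47, 16.2, -27.7, 47.37]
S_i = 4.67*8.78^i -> [4.67, 41.0, 360.0, 3160.82, 27752.04]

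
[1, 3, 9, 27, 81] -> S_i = 1*3^i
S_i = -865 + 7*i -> [-865, -858, -851, -844, -837]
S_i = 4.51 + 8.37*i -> [4.51, 12.88, 21.25, 29.62, 37.99]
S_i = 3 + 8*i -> [3, 11, 19, 27, 35]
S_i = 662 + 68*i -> [662, 730, 798, 866, 934]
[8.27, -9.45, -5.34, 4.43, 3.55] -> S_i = Random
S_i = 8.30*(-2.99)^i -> [8.3, -24.82, 74.2, -221.87, 663.38]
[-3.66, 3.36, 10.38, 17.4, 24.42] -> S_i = -3.66 + 7.02*i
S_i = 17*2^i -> [17, 34, 68, 136, 272]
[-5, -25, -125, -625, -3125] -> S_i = -5*5^i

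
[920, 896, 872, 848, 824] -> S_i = 920 + -24*i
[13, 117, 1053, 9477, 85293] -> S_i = 13*9^i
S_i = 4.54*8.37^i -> [4.54, 38.0, 318.06, 2662.15, 22282.18]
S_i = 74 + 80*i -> [74, 154, 234, 314, 394]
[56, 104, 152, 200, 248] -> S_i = 56 + 48*i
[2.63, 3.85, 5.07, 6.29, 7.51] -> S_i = 2.63 + 1.22*i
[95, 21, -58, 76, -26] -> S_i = Random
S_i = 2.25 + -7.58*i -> [2.25, -5.33, -12.91, -20.49, -28.07]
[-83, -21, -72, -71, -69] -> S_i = Random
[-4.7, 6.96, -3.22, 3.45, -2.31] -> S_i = Random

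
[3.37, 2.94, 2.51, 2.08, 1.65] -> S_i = 3.37 + -0.43*i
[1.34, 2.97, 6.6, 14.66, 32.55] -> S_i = 1.34*2.22^i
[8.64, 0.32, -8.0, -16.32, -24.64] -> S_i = 8.64 + -8.32*i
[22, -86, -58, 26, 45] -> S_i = Random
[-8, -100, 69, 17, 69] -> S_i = Random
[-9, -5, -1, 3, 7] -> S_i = -9 + 4*i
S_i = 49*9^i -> [49, 441, 3969, 35721, 321489]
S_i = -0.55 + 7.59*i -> [-0.55, 7.04, 14.63, 22.22, 29.81]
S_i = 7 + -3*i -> [7, 4, 1, -2, -5]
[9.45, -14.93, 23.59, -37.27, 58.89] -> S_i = 9.45*(-1.58)^i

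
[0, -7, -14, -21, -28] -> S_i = 0 + -7*i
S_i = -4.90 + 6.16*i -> [-4.9, 1.26, 7.42, 13.58, 19.74]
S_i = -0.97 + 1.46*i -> [-0.97, 0.49, 1.95, 3.41, 4.87]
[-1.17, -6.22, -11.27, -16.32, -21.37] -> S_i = -1.17 + -5.05*i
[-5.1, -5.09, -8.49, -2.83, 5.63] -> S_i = Random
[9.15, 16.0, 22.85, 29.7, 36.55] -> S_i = 9.15 + 6.85*i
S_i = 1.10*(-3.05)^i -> [1.1, -3.36, 10.23, -31.21, 95.19]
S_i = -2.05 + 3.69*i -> [-2.05, 1.64, 5.33, 9.02, 12.71]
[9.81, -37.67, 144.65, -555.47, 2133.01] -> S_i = 9.81*(-3.84)^i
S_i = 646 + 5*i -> [646, 651, 656, 661, 666]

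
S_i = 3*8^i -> [3, 24, 192, 1536, 12288]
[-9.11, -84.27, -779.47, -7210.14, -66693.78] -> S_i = -9.11*9.25^i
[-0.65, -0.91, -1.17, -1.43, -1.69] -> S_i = -0.65 + -0.26*i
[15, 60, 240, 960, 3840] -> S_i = 15*4^i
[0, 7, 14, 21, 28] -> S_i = 0 + 7*i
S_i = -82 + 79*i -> [-82, -3, 76, 155, 234]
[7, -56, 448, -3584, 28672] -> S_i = 7*-8^i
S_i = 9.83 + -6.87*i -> [9.83, 2.96, -3.91, -10.78, -17.65]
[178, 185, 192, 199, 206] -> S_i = 178 + 7*i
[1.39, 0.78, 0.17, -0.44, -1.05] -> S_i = 1.39 + -0.61*i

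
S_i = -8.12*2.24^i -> [-8.12, -18.19, -40.74, -91.26, -204.43]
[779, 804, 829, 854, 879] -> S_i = 779 + 25*i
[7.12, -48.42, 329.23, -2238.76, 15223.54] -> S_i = 7.12*(-6.80)^i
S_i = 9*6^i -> [9, 54, 324, 1944, 11664]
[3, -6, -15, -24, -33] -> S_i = 3 + -9*i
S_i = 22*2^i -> [22, 44, 88, 176, 352]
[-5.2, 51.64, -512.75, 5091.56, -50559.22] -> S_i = -5.20*(-9.93)^i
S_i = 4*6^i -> [4, 24, 144, 864, 5184]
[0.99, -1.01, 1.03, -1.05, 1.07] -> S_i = 0.99*(-1.02)^i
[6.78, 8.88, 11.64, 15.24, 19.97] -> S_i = 6.78*1.31^i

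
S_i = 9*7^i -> [9, 63, 441, 3087, 21609]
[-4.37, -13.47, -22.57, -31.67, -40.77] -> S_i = -4.37 + -9.10*i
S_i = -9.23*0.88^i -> [-9.23, -8.12, -7.15, -6.29, -5.54]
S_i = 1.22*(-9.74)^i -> [1.22, -11.88, 115.74, -1127.29, 10979.83]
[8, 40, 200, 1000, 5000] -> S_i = 8*5^i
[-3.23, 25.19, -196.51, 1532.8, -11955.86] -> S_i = -3.23*(-7.80)^i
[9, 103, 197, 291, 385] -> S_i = 9 + 94*i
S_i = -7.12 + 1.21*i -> [-7.12, -5.91, -4.7, -3.49, -2.28]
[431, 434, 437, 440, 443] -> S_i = 431 + 3*i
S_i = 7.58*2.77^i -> [7.58, 21.0, 58.16, 161.1, 446.26]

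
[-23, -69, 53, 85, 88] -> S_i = Random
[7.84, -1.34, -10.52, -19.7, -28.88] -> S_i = 7.84 + -9.18*i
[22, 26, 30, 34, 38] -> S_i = 22 + 4*i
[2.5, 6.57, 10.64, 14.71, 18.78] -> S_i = 2.50 + 4.07*i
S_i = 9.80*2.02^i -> [9.8, 19.8, 39.99, 80.78, 163.17]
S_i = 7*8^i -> [7, 56, 448, 3584, 28672]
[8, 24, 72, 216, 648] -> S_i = 8*3^i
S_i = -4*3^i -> [-4, -12, -36, -108, -324]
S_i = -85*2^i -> [-85, -170, -340, -680, -1360]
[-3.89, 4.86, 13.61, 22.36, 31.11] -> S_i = -3.89 + 8.75*i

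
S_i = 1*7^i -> [1, 7, 49, 343, 2401]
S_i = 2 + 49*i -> [2, 51, 100, 149, 198]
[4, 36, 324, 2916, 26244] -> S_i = 4*9^i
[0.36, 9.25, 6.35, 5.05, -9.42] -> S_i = Random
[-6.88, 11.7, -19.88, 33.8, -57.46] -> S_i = -6.88*(-1.70)^i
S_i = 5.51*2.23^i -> [5.51, 12.29, 27.4, 61.1, 136.26]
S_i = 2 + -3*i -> [2, -1, -4, -7, -10]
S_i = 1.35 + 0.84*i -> [1.35, 2.19, 3.03, 3.87, 4.71]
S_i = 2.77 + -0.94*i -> [2.77, 1.83, 0.89, -0.05, -0.99]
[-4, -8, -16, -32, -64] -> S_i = -4*2^i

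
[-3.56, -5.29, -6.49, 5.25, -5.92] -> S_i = Random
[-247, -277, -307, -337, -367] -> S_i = -247 + -30*i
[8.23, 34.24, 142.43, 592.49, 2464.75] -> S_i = 8.23*4.16^i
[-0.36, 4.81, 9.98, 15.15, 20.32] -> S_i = -0.36 + 5.17*i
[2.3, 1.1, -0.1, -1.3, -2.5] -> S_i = 2.30 + -1.20*i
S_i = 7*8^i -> [7, 56, 448, 3584, 28672]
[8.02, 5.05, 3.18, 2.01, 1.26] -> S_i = 8.02*0.63^i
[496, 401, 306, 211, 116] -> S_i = 496 + -95*i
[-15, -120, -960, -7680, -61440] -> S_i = -15*8^i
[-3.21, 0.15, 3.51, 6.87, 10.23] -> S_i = -3.21 + 3.36*i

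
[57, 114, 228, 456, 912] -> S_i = 57*2^i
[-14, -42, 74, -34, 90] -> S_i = Random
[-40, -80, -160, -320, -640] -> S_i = -40*2^i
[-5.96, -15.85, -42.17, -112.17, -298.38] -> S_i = -5.96*2.66^i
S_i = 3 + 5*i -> [3, 8, 13, 18, 23]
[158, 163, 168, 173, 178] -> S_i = 158 + 5*i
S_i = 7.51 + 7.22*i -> [7.51, 14.73, 21.95, 29.17, 36.39]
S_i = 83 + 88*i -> [83, 171, 259, 347, 435]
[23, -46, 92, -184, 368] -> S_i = 23*-2^i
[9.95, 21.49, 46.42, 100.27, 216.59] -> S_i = 9.95*2.16^i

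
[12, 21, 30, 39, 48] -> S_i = 12 + 9*i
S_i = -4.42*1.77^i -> [-4.42, -7.82, -13.85, -24.51, -43.38]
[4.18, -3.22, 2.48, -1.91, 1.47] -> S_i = 4.18*(-0.77)^i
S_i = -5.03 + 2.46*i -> [-5.03, -2.57, -0.11, 2.35, 4.81]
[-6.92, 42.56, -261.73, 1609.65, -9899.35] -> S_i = -6.92*(-6.15)^i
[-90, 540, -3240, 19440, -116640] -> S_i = -90*-6^i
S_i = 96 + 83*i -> [96, 179, 262, 345, 428]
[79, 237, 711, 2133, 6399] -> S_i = 79*3^i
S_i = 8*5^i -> [8, 40, 200, 1000, 5000]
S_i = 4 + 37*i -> [4, 41, 78, 115, 152]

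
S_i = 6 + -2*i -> [6, 4, 2, 0, -2]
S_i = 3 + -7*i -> [3, -4, -11, -18, -25]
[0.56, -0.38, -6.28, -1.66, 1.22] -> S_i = Random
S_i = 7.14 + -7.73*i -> [7.14, -0.59, -8.32, -16.05, -23.78]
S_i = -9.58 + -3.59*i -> [-9.58, -13.17, -16.76, -20.35, -23.94]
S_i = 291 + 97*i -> [291, 388, 485, 582, 679]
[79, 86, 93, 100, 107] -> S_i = 79 + 7*i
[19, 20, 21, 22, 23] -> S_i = 19 + 1*i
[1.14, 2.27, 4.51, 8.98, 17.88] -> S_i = 1.14*1.99^i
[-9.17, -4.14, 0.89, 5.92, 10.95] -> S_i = -9.17 + 5.03*i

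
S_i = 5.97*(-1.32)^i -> [5.97, -7.88, 10.4, -13.73, 18.12]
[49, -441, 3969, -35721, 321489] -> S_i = 49*-9^i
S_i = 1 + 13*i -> [1, 14, 27, 40, 53]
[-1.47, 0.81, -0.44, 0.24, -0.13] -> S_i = -1.47*(-0.55)^i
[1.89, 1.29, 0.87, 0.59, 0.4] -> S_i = 1.89*0.68^i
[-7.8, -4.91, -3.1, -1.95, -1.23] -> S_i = -7.80*0.63^i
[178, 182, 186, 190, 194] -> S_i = 178 + 4*i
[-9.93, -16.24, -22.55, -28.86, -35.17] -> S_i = -9.93 + -6.31*i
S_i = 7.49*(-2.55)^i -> [7.49, -19.1, 48.7, -124.19, 316.7]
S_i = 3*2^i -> [3, 6, 12, 24, 48]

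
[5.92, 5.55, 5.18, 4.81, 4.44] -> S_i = 5.92 + -0.37*i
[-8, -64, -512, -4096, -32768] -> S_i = -8*8^i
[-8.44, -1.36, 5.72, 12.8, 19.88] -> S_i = -8.44 + 7.08*i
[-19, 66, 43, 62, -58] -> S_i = Random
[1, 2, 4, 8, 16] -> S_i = 1*2^i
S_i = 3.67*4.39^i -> [3.67, 16.11, 70.73, 310.5, 1363.09]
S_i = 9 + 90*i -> [9, 99, 189, 279, 369]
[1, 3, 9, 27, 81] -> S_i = 1*3^i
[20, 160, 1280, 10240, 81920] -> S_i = 20*8^i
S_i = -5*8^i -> [-5, -40, -320, -2560, -20480]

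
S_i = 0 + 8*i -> [0, 8, 16, 24, 32]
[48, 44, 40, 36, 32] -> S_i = 48 + -4*i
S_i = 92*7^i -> [92, 644, 4508, 31556, 220892]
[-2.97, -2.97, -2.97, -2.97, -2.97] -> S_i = -2.97*1.00^i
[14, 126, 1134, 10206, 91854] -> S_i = 14*9^i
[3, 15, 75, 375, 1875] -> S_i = 3*5^i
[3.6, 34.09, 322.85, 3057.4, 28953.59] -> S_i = 3.60*9.47^i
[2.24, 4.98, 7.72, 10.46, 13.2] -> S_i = 2.24 + 2.74*i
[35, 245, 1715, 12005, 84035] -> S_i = 35*7^i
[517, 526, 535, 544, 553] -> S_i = 517 + 9*i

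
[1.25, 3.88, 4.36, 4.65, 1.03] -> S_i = Random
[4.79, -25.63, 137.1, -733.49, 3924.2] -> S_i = 4.79*(-5.35)^i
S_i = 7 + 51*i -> [7, 58, 109, 160, 211]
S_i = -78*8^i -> [-78, -624, -4992, -39936, -319488]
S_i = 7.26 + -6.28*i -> [7.26, 0.98, -5.3, -11.58, -17.86]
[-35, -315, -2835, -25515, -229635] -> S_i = -35*9^i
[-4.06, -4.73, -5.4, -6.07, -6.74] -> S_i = -4.06 + -0.67*i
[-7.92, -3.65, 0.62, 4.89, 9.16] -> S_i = -7.92 + 4.27*i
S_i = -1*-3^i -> [-1, 3, -9, 27, -81]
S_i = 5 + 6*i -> [5, 11, 17, 23, 29]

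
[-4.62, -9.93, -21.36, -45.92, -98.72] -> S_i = -4.62*2.15^i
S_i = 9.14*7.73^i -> [9.14, 70.65, 546.14, 4221.67, 32633.54]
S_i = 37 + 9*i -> [37, 46, 55, 64, 73]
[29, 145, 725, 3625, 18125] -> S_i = 29*5^i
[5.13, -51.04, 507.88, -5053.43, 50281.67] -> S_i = 5.13*(-9.95)^i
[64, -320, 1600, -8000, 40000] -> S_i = 64*-5^i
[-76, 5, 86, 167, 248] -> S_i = -76 + 81*i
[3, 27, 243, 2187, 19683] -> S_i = 3*9^i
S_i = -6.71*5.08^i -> [-6.71, -34.09, -173.16, -879.66, -4468.66]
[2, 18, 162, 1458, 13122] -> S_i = 2*9^i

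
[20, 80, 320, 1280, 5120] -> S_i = 20*4^i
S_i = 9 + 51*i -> [9, 60, 111, 162, 213]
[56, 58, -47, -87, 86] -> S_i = Random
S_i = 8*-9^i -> [8, -72, 648, -5832, 52488]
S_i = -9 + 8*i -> [-9, -1, 7, 15, 23]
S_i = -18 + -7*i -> [-18, -25, -32, -39, -46]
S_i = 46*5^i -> [46, 230, 1150, 5750, 28750]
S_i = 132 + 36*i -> [132, 168, 204, 240, 276]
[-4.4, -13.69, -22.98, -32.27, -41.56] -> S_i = -4.40 + -9.29*i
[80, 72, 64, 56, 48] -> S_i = 80 + -8*i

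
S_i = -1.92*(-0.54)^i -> [-1.92, 1.04, -0.56, 0.3, -0.16]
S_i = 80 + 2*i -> [80, 82, 84, 86, 88]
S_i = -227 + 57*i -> [-227, -170, -113, -56, 1]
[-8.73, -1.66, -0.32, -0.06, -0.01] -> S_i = -8.73*0.19^i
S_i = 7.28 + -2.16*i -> [7.28, 5.12, 2.96, 0.8, -1.36]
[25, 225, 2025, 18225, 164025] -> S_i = 25*9^i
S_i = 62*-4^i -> [62, -248, 992, -3968, 15872]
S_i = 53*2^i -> [53, 106, 212, 424, 848]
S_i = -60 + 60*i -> [-60, 0, 60, 120, 180]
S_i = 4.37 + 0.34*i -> [4.37, 4.71, 5.05, 5.39, 5.73]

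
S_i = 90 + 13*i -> [90, 103, 116, 129, 142]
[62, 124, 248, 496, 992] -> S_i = 62*2^i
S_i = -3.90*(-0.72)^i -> [-3.9, 2.81, -2.02, 1.46, -1.05]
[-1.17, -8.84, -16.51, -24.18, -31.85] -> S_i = -1.17 + -7.67*i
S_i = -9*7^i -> [-9, -63, -441, -3087, -21609]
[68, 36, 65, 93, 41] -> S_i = Random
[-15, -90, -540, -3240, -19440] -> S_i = -15*6^i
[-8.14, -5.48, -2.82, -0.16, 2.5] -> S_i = -8.14 + 2.66*i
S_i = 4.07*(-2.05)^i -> [4.07, -8.34, 17.1, -35.06, 71.88]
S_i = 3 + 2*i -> [3, 5, 7, 9, 11]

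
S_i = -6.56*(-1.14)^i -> [-6.56, 7.48, -8.53, 9.72, -11.08]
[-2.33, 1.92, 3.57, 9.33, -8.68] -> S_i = Random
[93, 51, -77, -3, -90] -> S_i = Random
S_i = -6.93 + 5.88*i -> [-6.93, -1.05, 4.83, 10.71, 16.59]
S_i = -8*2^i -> [-8, -16, -32, -64, -128]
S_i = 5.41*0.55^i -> [5.41, 2.98, 1.64, 0.9, 0.5]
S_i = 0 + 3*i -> [0, 3, 6, 9, 12]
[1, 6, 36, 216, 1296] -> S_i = 1*6^i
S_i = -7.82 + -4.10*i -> [-7.82, -11.92, -16.02, -20.12, -24.22]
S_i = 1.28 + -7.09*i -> [1.28, -5.81, -12.9, -19.99, -27.08]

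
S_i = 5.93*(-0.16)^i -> [5.93, -0.95, 0.15, -0.02, 0.0]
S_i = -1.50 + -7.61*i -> [-1.5, -9.11, -16.72, -24.33, -31.94]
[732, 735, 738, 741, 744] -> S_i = 732 + 3*i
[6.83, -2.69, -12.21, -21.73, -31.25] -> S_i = 6.83 + -9.52*i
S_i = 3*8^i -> [3, 24, 192, 1536, 12288]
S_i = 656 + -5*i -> [656, 651, 646, 641, 636]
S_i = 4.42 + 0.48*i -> [4.42, 4.9, 5.38, 5.86, 6.34]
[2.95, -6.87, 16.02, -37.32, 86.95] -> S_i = 2.95*(-2.33)^i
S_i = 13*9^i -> [13, 117, 1053, 9477, 85293]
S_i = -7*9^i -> [-7, -63, -567, -5103, -45927]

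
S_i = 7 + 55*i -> [7, 62, 117, 172, 227]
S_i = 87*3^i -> [87, 261, 783, 2349, 7047]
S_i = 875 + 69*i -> [875, 944, 1013, 1082, 1151]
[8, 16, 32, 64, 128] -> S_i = 8*2^i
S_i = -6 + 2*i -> [-6, -4, -2, 0, 2]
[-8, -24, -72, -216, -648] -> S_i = -8*3^i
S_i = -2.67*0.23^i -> [-2.67, -0.61, -0.14, -0.03, -0.01]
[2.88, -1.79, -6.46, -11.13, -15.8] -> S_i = 2.88 + -4.67*i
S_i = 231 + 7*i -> [231, 238, 245, 252, 259]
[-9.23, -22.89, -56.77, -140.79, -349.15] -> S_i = -9.23*2.48^i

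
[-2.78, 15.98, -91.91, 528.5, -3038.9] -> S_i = -2.78*(-5.75)^i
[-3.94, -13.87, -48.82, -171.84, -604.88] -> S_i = -3.94*3.52^i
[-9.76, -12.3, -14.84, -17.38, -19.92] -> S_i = -9.76 + -2.54*i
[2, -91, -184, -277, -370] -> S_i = 2 + -93*i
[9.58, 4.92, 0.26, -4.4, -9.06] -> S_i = 9.58 + -4.66*i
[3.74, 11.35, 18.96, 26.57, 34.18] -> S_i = 3.74 + 7.61*i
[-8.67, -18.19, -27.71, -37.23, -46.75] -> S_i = -8.67 + -9.52*i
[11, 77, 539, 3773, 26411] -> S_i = 11*7^i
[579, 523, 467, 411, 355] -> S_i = 579 + -56*i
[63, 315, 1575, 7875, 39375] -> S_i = 63*5^i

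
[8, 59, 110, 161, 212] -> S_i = 8 + 51*i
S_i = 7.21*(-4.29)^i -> [7.21, -30.93, 132.69, -569.26, 2442.11]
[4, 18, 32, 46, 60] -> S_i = 4 + 14*i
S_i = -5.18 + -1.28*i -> [-5.18, -6.46, -7.74, -9.02, -10.3]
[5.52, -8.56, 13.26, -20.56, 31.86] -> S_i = 5.52*(-1.55)^i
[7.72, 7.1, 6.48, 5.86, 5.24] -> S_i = 7.72 + -0.62*i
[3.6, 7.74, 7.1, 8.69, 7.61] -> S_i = Random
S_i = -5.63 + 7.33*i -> [-5.63, 1.7, 9.03, 16.36, 23.69]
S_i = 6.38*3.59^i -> [6.38, 22.9, 82.23, 295.19, 1059.74]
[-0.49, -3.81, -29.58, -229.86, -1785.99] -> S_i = -0.49*7.77^i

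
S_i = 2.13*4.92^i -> [2.13, 10.48, 51.56, 253.67, 1248.07]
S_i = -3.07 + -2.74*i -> [-3.07, -5.81, -8.55, -11.29, -14.03]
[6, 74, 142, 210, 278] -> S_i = 6 + 68*i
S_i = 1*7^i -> [1, 7, 49, 343, 2401]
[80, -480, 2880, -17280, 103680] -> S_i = 80*-6^i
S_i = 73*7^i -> [73, 511, 3577, 25039, 175273]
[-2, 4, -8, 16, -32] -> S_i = -2*-2^i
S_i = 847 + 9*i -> [847, 856, 865, 874, 883]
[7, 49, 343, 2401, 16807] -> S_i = 7*7^i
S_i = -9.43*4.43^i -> [-9.43, -41.77, -185.06, -819.83, -3631.84]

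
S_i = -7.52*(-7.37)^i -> [-7.52, 55.42, -408.46, 3010.37, -22186.45]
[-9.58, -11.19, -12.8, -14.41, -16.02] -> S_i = -9.58 + -1.61*i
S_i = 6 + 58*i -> [6, 64, 122, 180, 238]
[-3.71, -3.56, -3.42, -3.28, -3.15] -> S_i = -3.71*0.96^i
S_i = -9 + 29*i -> [-9, 20, 49, 78, 107]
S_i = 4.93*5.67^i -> [4.93, 27.95, 158.49, 898.66, 5095.41]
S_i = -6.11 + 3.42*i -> [-6.11, -2.69, 0.73, 4.15, 7.57]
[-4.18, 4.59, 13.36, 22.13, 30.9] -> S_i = -4.18 + 8.77*i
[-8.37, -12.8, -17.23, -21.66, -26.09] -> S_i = -8.37 + -4.43*i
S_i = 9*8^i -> [9, 72, 576, 4608, 36864]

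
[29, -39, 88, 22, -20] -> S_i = Random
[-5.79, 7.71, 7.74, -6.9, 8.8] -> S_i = Random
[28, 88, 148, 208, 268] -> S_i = 28 + 60*i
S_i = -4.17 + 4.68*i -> [-4.17, 0.51, 5.19, 9.87, 14.55]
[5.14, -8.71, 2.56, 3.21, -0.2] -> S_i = Random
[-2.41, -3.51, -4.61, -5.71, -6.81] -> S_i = -2.41 + -1.10*i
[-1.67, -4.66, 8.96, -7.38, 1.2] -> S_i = Random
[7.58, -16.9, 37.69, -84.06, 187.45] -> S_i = 7.58*(-2.23)^i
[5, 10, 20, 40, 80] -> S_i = 5*2^i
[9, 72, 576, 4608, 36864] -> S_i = 9*8^i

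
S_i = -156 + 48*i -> [-156, -108, -60, -12, 36]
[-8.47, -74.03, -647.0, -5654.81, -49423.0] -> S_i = -8.47*8.74^i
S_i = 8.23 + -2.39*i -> [8.23, 5.84, 3.45, 1.06, -1.33]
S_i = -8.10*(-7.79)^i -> [-8.1, 63.1, -491.54, 3829.11, -29828.74]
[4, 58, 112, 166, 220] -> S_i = 4 + 54*i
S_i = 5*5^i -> [5, 25, 125, 625, 3125]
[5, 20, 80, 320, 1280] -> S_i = 5*4^i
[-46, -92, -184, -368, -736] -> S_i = -46*2^i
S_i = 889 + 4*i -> [889, 893, 897, 901, 905]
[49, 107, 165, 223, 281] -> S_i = 49 + 58*i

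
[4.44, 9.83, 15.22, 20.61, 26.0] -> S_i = 4.44 + 5.39*i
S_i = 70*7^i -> [70, 490, 3430, 24010, 168070]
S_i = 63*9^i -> [63, 567, 5103, 45927, 413343]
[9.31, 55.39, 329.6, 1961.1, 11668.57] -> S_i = 9.31*5.95^i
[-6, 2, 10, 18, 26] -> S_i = -6 + 8*i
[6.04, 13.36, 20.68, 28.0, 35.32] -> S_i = 6.04 + 7.32*i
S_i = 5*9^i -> [5, 45, 405, 3645, 32805]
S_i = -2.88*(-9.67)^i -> [-2.88, 27.85, -269.31, 2604.19, -25182.47]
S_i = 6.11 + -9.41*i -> [6.11, -3.3, -12.71, -22.12, -31.53]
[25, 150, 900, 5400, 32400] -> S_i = 25*6^i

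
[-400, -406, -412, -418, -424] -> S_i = -400 + -6*i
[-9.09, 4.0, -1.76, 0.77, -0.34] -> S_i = -9.09*(-0.44)^i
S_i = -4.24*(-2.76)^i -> [-4.24, 11.7, -32.3, 89.14, -246.04]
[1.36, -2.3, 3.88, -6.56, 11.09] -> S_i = 1.36*(-1.69)^i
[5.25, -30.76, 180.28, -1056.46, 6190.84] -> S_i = 5.25*(-5.86)^i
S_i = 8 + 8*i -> [8, 16, 24, 32, 40]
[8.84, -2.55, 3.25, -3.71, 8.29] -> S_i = Random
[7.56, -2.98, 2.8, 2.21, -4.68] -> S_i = Random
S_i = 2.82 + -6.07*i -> [2.82, -3.25, -9.32, -15.39, -21.46]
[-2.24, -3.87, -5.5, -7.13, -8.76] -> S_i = -2.24 + -1.63*i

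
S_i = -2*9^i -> [-2, -18, -162, -1458, -13122]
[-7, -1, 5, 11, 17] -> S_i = -7 + 6*i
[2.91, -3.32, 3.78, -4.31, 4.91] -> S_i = 2.91*(-1.14)^i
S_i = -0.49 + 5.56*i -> [-0.49, 5.07, 10.63, 16.19, 21.75]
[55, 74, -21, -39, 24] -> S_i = Random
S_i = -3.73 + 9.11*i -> [-3.73, 5.38, 14.49, 23.6, 32.71]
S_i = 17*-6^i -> [17, -102, 612, -3672, 22032]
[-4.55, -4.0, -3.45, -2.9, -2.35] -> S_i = -4.55 + 0.55*i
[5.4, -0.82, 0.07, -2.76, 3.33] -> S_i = Random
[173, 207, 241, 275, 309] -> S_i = 173 + 34*i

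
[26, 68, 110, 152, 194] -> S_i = 26 + 42*i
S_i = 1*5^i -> [1, 5, 25, 125, 625]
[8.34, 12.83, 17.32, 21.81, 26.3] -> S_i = 8.34 + 4.49*i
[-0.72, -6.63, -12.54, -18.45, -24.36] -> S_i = -0.72 + -5.91*i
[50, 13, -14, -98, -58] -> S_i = Random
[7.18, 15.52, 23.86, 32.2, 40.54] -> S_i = 7.18 + 8.34*i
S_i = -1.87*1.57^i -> [-1.87, -2.94, -4.61, -7.24, -11.36]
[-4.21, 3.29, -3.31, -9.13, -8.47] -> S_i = Random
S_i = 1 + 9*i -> [1, 10, 19, 28, 37]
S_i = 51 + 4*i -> [51, 55, 59, 63, 67]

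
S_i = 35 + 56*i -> [35, 91, 147, 203, 259]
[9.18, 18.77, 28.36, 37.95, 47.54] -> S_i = 9.18 + 9.59*i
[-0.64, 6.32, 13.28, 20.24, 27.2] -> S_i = -0.64 + 6.96*i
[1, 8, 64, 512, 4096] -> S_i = 1*8^i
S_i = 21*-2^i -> [21, -42, 84, -168, 336]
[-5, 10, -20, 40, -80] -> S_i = -5*-2^i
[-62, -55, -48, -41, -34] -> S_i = -62 + 7*i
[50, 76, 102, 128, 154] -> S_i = 50 + 26*i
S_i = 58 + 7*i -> [58, 65, 72, 79, 86]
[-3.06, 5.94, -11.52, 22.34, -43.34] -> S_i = -3.06*(-1.94)^i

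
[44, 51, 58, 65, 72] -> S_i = 44 + 7*i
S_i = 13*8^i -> [13, 104, 832, 6656, 53248]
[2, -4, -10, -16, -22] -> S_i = 2 + -6*i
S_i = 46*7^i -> [46, 322, 2254, 15778, 110446]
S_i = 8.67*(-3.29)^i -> [8.67, -28.52, 93.84, -308.75, 1015.79]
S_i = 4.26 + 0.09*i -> [4.26, 4.35, 4.44, 4.53, 4.62]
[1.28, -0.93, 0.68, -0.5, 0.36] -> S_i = 1.28*(-0.73)^i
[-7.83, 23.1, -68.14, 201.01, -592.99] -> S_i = -7.83*(-2.95)^i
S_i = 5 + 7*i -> [5, 12, 19, 26, 33]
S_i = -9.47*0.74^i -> [-9.47, -7.01, -5.19, -3.84, -2.84]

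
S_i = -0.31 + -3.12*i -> [-0.31, -3.43, -6.55, -9.67, -12.79]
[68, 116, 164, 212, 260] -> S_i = 68 + 48*i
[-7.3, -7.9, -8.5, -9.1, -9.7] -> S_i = -7.30 + -0.60*i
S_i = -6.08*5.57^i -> [-6.08, -33.87, -188.63, -1050.68, -5852.27]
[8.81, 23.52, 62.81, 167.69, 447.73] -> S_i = 8.81*2.67^i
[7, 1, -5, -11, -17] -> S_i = 7 + -6*i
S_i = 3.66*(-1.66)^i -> [3.66, -6.08, 10.09, -16.74, 27.79]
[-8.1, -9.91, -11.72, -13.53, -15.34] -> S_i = -8.10 + -1.81*i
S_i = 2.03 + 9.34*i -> [2.03, 11.37, 20.71, 30.05, 39.39]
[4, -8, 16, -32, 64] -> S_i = 4*-2^i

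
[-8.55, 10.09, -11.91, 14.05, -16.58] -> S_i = -8.55*(-1.18)^i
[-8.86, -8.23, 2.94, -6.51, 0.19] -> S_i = Random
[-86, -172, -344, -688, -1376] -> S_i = -86*2^i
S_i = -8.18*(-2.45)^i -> [-8.18, 20.04, -49.1, 120.3, -294.73]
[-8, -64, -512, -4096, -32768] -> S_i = -8*8^i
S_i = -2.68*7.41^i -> [-2.68, -19.86, -147.15, -1090.41, -8079.93]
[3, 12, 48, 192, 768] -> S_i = 3*4^i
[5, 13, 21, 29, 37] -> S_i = 5 + 8*i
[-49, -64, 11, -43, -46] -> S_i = Random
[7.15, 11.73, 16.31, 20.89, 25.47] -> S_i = 7.15 + 4.58*i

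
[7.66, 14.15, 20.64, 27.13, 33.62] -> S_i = 7.66 + 6.49*i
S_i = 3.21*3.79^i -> [3.21, 12.17, 46.11, 174.75, 662.31]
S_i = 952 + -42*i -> [952, 910, 868, 826, 784]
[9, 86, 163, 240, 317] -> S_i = 9 + 77*i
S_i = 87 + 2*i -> [87, 89, 91, 93, 95]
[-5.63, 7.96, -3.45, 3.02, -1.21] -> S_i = Random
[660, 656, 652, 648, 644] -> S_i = 660 + -4*i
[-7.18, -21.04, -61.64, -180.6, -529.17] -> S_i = -7.18*2.93^i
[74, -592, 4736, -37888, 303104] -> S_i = 74*-8^i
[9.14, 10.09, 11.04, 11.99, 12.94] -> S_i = 9.14 + 0.95*i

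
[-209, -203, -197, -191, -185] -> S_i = -209 + 6*i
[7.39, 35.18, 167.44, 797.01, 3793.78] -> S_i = 7.39*4.76^i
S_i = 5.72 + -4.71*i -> [5.72, 1.01, -3.7, -8.41, -13.12]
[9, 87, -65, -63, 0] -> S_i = Random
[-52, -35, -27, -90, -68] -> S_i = Random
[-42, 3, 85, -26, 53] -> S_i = Random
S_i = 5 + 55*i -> [5, 60, 115, 170, 225]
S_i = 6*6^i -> [6, 36, 216, 1296, 7776]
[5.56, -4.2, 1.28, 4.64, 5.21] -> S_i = Random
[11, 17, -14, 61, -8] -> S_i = Random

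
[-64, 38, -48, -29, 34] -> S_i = Random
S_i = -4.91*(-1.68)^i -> [-4.91, 8.25, -13.86, 23.28, -39.11]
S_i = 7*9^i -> [7, 63, 567, 5103, 45927]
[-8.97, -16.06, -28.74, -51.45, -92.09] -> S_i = -8.97*1.79^i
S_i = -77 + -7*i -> [-77, -84, -91, -98, -105]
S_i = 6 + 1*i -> [6, 7, 8, 9, 10]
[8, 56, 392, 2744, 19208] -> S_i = 8*7^i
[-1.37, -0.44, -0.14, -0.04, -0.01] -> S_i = -1.37*0.32^i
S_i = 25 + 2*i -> [25, 27, 29, 31, 33]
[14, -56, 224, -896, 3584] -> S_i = 14*-4^i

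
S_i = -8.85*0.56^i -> [-8.85, -4.96, -2.78, -1.55, -0.87]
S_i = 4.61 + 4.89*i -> [4.61, 9.5, 14.39, 19.28, 24.17]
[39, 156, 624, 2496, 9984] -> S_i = 39*4^i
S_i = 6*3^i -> [6, 18, 54, 162, 486]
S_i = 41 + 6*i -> [41, 47, 53, 59, 65]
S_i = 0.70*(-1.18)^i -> [0.7, -0.83, 0.97, -1.15, 1.36]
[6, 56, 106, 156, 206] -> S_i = 6 + 50*i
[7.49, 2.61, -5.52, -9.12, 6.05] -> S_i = Random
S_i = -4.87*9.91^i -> [-4.87, -48.26, -478.27, -4739.69, -46970.33]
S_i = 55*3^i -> [55, 165, 495, 1485, 4455]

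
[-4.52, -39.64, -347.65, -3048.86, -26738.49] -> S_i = -4.52*8.77^i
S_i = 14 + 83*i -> [14, 97, 180, 263, 346]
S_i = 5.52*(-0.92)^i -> [5.52, -5.08, 4.67, -4.3, 3.95]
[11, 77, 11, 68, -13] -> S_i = Random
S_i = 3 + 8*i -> [3, 11, 19, 27, 35]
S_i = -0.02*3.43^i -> [-0.02, -0.07, -0.24, -0.81, -2.77]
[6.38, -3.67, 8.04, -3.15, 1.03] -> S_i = Random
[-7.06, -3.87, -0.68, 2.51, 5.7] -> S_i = -7.06 + 3.19*i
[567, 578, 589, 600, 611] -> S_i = 567 + 11*i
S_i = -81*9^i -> [-81, -729, -6561, -59049, -531441]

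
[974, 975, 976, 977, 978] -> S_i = 974 + 1*i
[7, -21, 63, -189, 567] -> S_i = 7*-3^i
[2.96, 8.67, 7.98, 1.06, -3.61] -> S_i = Random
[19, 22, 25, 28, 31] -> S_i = 19 + 3*i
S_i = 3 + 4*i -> [3, 7, 11, 15, 19]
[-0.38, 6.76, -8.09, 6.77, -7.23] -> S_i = Random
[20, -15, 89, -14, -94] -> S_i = Random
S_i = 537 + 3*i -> [537, 540, 543, 546, 549]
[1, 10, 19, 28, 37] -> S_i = 1 + 9*i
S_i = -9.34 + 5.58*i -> [-9.34, -3.76, 1.82, 7.4, 12.98]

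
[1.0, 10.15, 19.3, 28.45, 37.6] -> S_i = 1.00 + 9.15*i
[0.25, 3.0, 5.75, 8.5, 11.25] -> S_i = 0.25 + 2.75*i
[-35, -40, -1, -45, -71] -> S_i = Random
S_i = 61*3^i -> [61, 183, 549, 1647, 4941]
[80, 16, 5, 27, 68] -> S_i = Random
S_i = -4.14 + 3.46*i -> [-4.14, -0.68, 2.78, 6.24, 9.7]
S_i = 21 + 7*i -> [21, 28, 35, 42, 49]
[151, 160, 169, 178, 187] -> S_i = 151 + 9*i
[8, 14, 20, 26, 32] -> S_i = 8 + 6*i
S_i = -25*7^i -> [-25, -175, -1225, -8575, -60025]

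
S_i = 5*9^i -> [5, 45, 405, 3645, 32805]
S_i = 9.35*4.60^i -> [9.35, 43.01, 197.85, 910.09, 4186.42]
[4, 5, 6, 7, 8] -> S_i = 4 + 1*i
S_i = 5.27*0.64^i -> [5.27, 3.37, 2.16, 1.38, 0.88]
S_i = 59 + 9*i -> [59, 68, 77, 86, 95]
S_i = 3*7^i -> [3, 21, 147, 1029, 7203]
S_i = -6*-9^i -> [-6, 54, -486, 4374, -39366]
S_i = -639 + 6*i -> [-639, -633, -627, -621, -615]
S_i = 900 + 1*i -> [900, 901, 902, 903, 904]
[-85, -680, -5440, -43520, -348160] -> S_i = -85*8^i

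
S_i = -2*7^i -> [-2, -14, -98, -686, -4802]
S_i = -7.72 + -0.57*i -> [-7.72, -8.29, -8.86, -9.43, -10.0]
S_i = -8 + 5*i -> [-8, -3, 2, 7, 12]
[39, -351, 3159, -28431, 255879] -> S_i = 39*-9^i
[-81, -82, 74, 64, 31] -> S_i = Random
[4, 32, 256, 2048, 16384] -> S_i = 4*8^i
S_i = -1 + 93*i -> [-1, 92, 185, 278, 371]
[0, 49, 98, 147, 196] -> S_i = 0 + 49*i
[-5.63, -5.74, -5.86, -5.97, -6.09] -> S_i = -5.63*1.02^i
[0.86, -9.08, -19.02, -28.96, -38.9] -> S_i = 0.86 + -9.94*i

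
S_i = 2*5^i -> [2, 10, 50, 250, 1250]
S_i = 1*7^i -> [1, 7, 49, 343, 2401]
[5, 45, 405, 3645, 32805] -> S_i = 5*9^i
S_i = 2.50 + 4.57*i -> [2.5, 7.07, 11.64, 16.21, 20.78]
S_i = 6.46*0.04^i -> [6.46, 0.26, 0.01, 0.0, 0.0]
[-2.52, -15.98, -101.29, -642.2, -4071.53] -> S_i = -2.52*6.34^i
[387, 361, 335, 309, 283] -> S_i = 387 + -26*i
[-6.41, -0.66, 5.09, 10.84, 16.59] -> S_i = -6.41 + 5.75*i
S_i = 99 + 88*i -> [99, 187, 275, 363, 451]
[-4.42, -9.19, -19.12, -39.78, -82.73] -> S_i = -4.42*2.08^i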